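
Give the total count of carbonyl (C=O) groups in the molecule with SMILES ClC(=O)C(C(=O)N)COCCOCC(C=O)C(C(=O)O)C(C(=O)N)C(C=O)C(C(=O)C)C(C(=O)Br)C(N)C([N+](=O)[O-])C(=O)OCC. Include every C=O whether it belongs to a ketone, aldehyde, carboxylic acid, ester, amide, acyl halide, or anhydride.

9

ClCO: acyl halide, 1 C=O (running total 1).
CH(CONH2): amide, 1 C=O (running total 2).
CH(CHO): aldehyde, 1 C=O (running total 3).
CH(COOH): carboxylic acid, 1 C=O (running total 4).
CH(CONH2): amide, 1 C=O (running total 5).
CH(CHO): aldehyde, 1 C=O (running total 6).
CH(COCH3): ketone, 1 C=O (running total 7).
CH(COBr): acyl halide, 1 C=O (running total 8).
COOCH2CH3: ester, 1 C=O (running total 9).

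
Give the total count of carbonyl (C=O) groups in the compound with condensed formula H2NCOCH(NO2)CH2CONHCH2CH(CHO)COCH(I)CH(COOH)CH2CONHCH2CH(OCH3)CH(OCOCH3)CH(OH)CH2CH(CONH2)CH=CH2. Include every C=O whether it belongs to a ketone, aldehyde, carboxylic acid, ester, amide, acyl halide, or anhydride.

H2NCO: amide, 1 C=O (running total 1).
CH2CONHCH2: amide, 1 C=O (running total 2).
CH(CHO): aldehyde, 1 C=O (running total 3).
CO: ketone, 1 C=O (running total 4).
CH(COOH): carboxylic acid, 1 C=O (running total 5).
CH2CONHCH2: amide, 1 C=O (running total 6).
CH(OCOCH3): ester, 1 C=O (running total 7).
CH(CONH2): amide, 1 C=O (running total 8).

8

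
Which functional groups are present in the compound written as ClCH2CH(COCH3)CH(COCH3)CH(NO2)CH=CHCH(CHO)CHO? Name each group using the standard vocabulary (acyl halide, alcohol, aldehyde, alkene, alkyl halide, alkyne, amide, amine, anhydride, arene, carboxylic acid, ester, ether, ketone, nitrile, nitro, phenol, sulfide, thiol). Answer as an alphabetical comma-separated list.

aldehyde, alkene, alkyl halide, ketone, nitro

Reading the structure from left to right:
  ClCH2: halogen on an sp³ carbon → alkyl halide.
  CH(COCH3): pendant –COCH3: carbonyl C bonded to two carbons → ketone.
  CH(COCH3): pendant –COCH3: carbonyl C bonded to two carbons → ketone.
  CH(NO2): –NO2 on an sp³ carbon → nitro (the N=O is not a carbonyl).
  CH=CH: C=C double bond → alkene.
  CH(CHO): pendant –CHO: carbonyl C bonded to C and H → aldehyde.
  CHO: terminal –CHO: carbonyl C bonded to H and C → aldehyde.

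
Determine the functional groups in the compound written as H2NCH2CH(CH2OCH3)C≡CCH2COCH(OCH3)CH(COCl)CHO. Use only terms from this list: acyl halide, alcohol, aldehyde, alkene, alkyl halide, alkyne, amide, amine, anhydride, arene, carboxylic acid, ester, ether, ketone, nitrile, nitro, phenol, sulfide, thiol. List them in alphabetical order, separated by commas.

Taking each segment in turn:
  H2NCH2: –NH2 on an sp³ carbon with no adjacent C=O → amine.
  CH(CH2OCH3): pendant –CH2OCH3: C–O–C linkage → ether.
  C≡C: C≡C triple bond → alkyne.
  CO: –C(=O)– with carbon on both sides → ketone.
  CH(OCH3): pendant –OCH3: C–O–C with sp³ C, no adjacent C=O → ether.
  CH(COCl): pendant –C(=O)X: carbonyl C bonded to C and halogen → acyl halide.
  CHO: terminal –CHO: carbonyl C bonded to H and C → aldehyde.

acyl halide, aldehyde, alkyne, amine, ether, ketone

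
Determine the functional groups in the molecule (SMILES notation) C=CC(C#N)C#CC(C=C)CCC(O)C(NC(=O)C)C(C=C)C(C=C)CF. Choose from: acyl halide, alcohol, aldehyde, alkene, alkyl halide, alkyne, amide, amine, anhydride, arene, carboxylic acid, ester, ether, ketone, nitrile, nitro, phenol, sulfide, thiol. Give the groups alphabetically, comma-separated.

alcohol, alkene, alkyl halide, alkyne, amide, nitrile

Working along the chain:
  CH2=CH: C=C double bond → alkene.
  CH(CN): pendant –C≡N: nitrile.
  C≡C: C≡C triple bond → alkyne.
  CH(CH=CH2): pendant –CH=CH2: C=C double bond → alkene.
  CH(OH): –OH on an sp³ carbon → alcohol (secondary).
  CH(NHCOCH3): pendant –NHC(=O)CH3: N bonded to a carbonyl → amide (not amine).
  CH(CH=CH2): pendant –CH=CH2: C=C double bond → alkene.
  CH(CH=CH2): pendant –CH=CH2: C=C double bond → alkene.
  CH2F: halogen on an sp³ carbon → alkyl halide.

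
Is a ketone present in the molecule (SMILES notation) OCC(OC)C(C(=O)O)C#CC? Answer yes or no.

no

Taking each segment in turn:
  HOCH2: HO– on an sp³ carbon → alcohol.
  CH(OCH3): pendant –OCH3: C–O–C with sp³ C, no adjacent C=O → ether.
  CH(COOH): pendant –COOH: carbonyl C bonded to C and –OH → carboxylic acid.
  C≡C: C≡C triple bond → alkyne.
In CH(COOH), the C=O bears an –OH, making it a carboxylic acid rather than a ketone.
The groups actually present are: alcohol, alkyne, carboxylic acid, ether.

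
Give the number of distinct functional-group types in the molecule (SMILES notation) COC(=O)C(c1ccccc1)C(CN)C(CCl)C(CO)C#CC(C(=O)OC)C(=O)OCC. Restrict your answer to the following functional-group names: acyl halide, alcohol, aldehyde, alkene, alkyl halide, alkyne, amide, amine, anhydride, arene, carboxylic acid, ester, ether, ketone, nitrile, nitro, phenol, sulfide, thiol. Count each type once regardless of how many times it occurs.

6

CH3O–C(=O)–: carbonyl C bonded to C and to –OCH3 → ester (not ketone + ether).
pendant –C6H5: benzene ring → arene.
pendant –CH2NH2: N on sp³ C, no adjacent C=O → amine.
pendant –CH2X: halogen on sp³ carbon → alkyl halide.
pendant –CH2OH on an sp³ backbone C → alcohol.
C≡C triple bond → alkyne.
pendant –COOCH3: carbonyl C bonded to C and –OCH3 → ester.
–C(=O)OCH2CH3: carbonyl C bonded to C and to –OEt → ester.
Distinct types present: alcohol, alkyl halide, alkyne, amine, arene, ester.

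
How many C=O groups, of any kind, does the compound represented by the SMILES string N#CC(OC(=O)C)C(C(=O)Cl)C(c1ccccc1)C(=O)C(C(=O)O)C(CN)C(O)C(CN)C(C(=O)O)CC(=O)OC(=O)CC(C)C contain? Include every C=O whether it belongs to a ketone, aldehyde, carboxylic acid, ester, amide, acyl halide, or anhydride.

7

CH(OCOCH3): ester, 1 C=O (running total 1).
CH(COCl): acyl halide, 1 C=O (running total 2).
CO: ketone, 1 C=O (running total 3).
CH(COOH): carboxylic acid, 1 C=O (running total 4).
CH(COOH): carboxylic acid, 1 C=O (running total 5).
CH2CO-O-COCH2: anhydride, 2 C=O (running total 7).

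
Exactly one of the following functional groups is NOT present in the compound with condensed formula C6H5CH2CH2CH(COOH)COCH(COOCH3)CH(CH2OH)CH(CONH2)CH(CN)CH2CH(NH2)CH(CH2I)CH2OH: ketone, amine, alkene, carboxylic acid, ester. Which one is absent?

alkene

amine: present (CH(NH2) — –NH2 on an sp³ carbon with no adjacent C=O → amine).
ester: present (CH(COOCH3) — pendant –COOCH3: carbonyl C bonded to C and –OCH3 → ester).
ketone: present (CO — –C(=O)– with carbon on both sides → ketone).
carboxylic acid: present (CH(COOH) — pendant –COOH: carbonyl C bonded to C and –OH → carboxylic acid).
alkene: absent. In C6H5, the C=C units are part of an aromatic ring, which is an arene, not an isolated alkene.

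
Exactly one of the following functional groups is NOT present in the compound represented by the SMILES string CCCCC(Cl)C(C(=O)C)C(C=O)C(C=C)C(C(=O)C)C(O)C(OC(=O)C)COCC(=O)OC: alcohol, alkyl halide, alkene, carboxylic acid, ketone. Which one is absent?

alkene: present (CH(CH=CH2) — pendant –CH=CH2: C=C double bond → alkene).
alkyl halide: present (CH(Cl) — halogen on an sp³ carbon → alkyl halide).
alcohol: present (CH(OH) — –OH on an sp³ carbon → alcohol (secondary)).
ketone: present (CH(COCH3) — pendant –COCH3: carbonyl C bonded to two carbons → ketone).
carboxylic acid: absent. In each of CH(OCOCH3) and COOCH3, the acyl oxygen is bonded to carbon (–O–C), not to H, so this is an ester.

carboxylic acid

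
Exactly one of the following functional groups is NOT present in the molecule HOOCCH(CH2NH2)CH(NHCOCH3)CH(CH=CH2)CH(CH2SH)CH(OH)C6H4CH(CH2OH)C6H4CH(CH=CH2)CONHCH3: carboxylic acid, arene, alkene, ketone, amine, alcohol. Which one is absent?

carboxylic acid: present (HOOC — –COOH: carbonyl C bonded to –OH and C → carboxylic acid (the –OH is not a separate alcohol)).
arene: present (C6H4 — para-disubstituted benzene ring → arene).
alkene: present (CH(CH=CH2) — pendant –CH=CH2: C=C double bond → alkene).
alcohol: present (CH(OH) — –OH on an sp³ carbon → alcohol (secondary)).
amine: present (CH(CH2NH2) — pendant –CH2NH2: N on sp³ C, no adjacent C=O → amine).
ketone: absent. In each of CH(NHCOCH3) and CONHCH3, the C=O is bonded to nitrogen, which defines an amide, not a ketone. In HOOC, the C=O bears an –OH, making it a carboxylic acid rather than a ketone.

ketone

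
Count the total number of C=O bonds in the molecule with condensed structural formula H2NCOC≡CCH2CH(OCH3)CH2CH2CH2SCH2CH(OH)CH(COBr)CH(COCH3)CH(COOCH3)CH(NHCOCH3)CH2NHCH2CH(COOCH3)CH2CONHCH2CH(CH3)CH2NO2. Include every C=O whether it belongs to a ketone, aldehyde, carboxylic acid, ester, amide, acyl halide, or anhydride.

H2NCO: amide, 1 C=O (running total 1).
CH(COBr): acyl halide, 1 C=O (running total 2).
CH(COCH3): ketone, 1 C=O (running total 3).
CH(COOCH3): ester, 1 C=O (running total 4).
CH(NHCOCH3): amide, 1 C=O (running total 5).
CH(COOCH3): ester, 1 C=O (running total 6).
CH2CONHCH2: amide, 1 C=O (running total 7).

7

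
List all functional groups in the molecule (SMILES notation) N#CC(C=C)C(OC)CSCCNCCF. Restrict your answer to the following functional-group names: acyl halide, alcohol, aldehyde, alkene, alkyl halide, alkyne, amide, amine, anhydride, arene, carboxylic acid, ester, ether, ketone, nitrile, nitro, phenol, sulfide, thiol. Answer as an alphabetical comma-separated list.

Working along the chain:
  N≡C: N≡C–: carbon triple-bonded to nitrogen → nitrile.
  CH(CH=CH2): pendant –CH=CH2: C=C double bond → alkene.
  CH(OCH3): pendant –OCH3: C–O–C with sp³ C, no adjacent C=O → ether.
  CH2SCH2: C–S–C linkage → sulfide (thioether).
  CH2NHCH2: C–N–C with sp³ carbons and no adjacent C=O → amine (secondary).
  CH2F: halogen on an sp³ carbon → alkyl halide.

alkene, alkyl halide, amine, ether, nitrile, sulfide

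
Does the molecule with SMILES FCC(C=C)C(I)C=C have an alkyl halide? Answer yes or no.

halogen on an sp³ carbon → alkyl halide.
pendant –CH=CH2: C=C double bond → alkene.
halogen on an sp³ carbon → alkyl halide.
C=C double bond → alkene.
The FCH2 segment supplies the alkyl halide: halogen on an sp³ carbon → alkyl halide.

yes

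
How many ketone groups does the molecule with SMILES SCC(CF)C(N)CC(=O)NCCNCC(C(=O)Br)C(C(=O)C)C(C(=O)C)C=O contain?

–SH on an sp³ carbon → thiol.
pendant –CH2X: halogen on sp³ carbon → alkyl halide.
–NH2 on an sp³ carbon with no adjacent C=O → amine.
–C(=O)–N– linkage → amide (the N is not an amine).
C–N–C with sp³ carbons and no adjacent C=O → amine (secondary).
pendant –C(=O)X: carbonyl C bonded to C and halogen → acyl halide.
pendant –COCH3: carbonyl C bonded to two carbons → ketone.
pendant –COCH3: carbonyl C bonded to two carbons → ketone.
terminal –CHO: carbonyl C bonded to H and C → aldehyde.
Ketone appears at: CH(COCH3), CH(COCH3) → 2.

2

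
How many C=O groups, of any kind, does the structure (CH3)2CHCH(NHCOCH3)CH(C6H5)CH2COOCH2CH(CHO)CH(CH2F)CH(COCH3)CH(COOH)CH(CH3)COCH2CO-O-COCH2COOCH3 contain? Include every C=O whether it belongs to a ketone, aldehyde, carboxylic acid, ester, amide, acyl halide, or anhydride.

CH(NHCOCH3): amide, 1 C=O (running total 1).
CH2COOCH2: ester, 1 C=O (running total 2).
CH(CHO): aldehyde, 1 C=O (running total 3).
CH(COCH3): ketone, 1 C=O (running total 4).
CH(COOH): carboxylic acid, 1 C=O (running total 5).
CO: ketone, 1 C=O (running total 6).
CH2CO-O-COCH2: anhydride, 2 C=O (running total 8).
COOCH3: ester, 1 C=O (running total 9).

9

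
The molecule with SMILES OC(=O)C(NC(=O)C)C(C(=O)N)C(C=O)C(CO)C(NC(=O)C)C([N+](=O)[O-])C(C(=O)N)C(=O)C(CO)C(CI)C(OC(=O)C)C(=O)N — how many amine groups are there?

Taking each segment in turn:
  HOOC: –COOH: carbonyl C bonded to –OH and C → carboxylic acid (the –OH is not a separate alcohol).
  CH(NHCOCH3): pendant –NHC(=O)CH3: N bonded to a carbonyl → amide (not amine).
  CH(CONH2): pendant –CONH2: carbonyl C bonded to C and N → amide.
  CH(CHO): pendant –CHO: carbonyl C bonded to C and H → aldehyde.
  CH(CH2OH): pendant –CH2OH on an sp³ backbone C → alcohol.
  CH(NHCOCH3): pendant –NHC(=O)CH3: N bonded to a carbonyl → amide (not amine).
  CH(NO2): –NO2 on an sp³ carbon → nitro (the N=O is not a carbonyl).
  CH(CONH2): pendant –CONH2: carbonyl C bonded to C and N → amide.
  CO: –C(=O)– with carbon on both sides → ketone.
  CH(CH2OH): pendant –CH2OH on an sp³ backbone C → alcohol.
  CH(CH2I): pendant –CH2X: halogen on sp³ carbon → alkyl halide.
  CH(OCOCH3): pendant –OC(=O)CH3: an acyloxy group → ester.
  CONH2: –C(=O)NH2: carbonyl C bonded to C and to N → amide (the N is not a separate amine).
No segment is a amine: CH(NHCOCH3) is amide, not amine; CH(CONH2) is amide, not amine; CH(NHCOCH3) is amide, not amine. → 0.

0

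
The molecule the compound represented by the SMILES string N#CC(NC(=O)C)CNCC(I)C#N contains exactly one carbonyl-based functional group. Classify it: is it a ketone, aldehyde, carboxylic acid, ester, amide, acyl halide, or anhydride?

The carbonyl is in the CH(NHCOCH3) segment: pendant –NHC(=O)CH3: N bonded to a carbonyl → amide (not amine).

amide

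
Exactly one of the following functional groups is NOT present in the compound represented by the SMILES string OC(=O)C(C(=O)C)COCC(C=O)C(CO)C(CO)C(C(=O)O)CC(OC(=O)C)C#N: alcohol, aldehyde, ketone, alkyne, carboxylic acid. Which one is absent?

ketone: present (CH(COCH3) — pendant –COCH3: carbonyl C bonded to two carbons → ketone).
aldehyde: present (CH(CHO) — pendant –CHO: carbonyl C bonded to C and H → aldehyde).
carboxylic acid: present (HOOC — –COOH: carbonyl C bonded to –OH and C → carboxylic acid (the –OH is not a separate alcohol)).
alcohol: present (CH(CH2OH) — pendant –CH2OH on an sp³ backbone C → alcohol).
alkyne: absent. In CN, the triple bond is C≡N, not C≡C, so it is a nitrile.

alkyne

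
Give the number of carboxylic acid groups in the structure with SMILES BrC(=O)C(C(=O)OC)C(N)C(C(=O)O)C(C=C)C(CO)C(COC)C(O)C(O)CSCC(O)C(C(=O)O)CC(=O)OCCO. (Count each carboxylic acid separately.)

2

Taking each segment in turn:
  BrCO: –C(=O)Br: carbonyl C bonded to C and to a halogen → acyl halide (not alkyl halide).
  CH(COOCH3): pendant –COOCH3: carbonyl C bonded to C and –OCH3 → ester.
  CH(NH2): –NH2 on an sp³ carbon with no adjacent C=O → amine.
  CH(COOH): pendant –COOH: carbonyl C bonded to C and –OH → carboxylic acid.
  CH(CH=CH2): pendant –CH=CH2: C=C double bond → alkene.
  CH(CH2OH): pendant –CH2OH on an sp³ backbone C → alcohol.
  CH(CH2OCH3): pendant –CH2OCH3: C–O–C linkage → ether.
  CH(OH): –OH on an sp³ carbon → alcohol (secondary).
  CH(OH): –OH on an sp³ carbon → alcohol (secondary).
  CH2SCH2: C–S–C linkage → sulfide (thioether).
  CH(OH): –OH on an sp³ carbon → alcohol (secondary).
  CH(COOH): pendant –COOH: carbonyl C bonded to C and –OH → carboxylic acid.
  CH2COOCH2: –C(=O)–O–C with C on the carbonyl side → ester.
  CH2OH: –OH on an sp³ carbon → alcohol.
Carboxylic acid appears at: CH(COOH), CH(COOH) → 2.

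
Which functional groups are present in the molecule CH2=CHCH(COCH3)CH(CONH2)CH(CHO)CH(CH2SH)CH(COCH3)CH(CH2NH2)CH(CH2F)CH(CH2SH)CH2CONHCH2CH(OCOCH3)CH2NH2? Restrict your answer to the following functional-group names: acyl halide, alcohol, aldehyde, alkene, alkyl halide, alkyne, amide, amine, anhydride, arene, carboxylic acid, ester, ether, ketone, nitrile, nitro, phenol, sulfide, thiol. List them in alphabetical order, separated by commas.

aldehyde, alkene, alkyl halide, amide, amine, ester, ketone, thiol

C=C double bond → alkene.
pendant –COCH3: carbonyl C bonded to two carbons → ketone.
pendant –CONH2: carbonyl C bonded to C and N → amide.
pendant –CHO: carbonyl C bonded to C and H → aldehyde.
pendant –CH2SH → thiol.
pendant –COCH3: carbonyl C bonded to two carbons → ketone.
pendant –CH2NH2: N on sp³ C, no adjacent C=O → amine.
pendant –CH2X: halogen on sp³ carbon → alkyl halide.
pendant –CH2SH → thiol.
–C(=O)–N– linkage → amide (the N is not an amine).
pendant –OC(=O)CH3: an acyloxy group → ester.
–NH2 on an sp³ carbon with no adjacent C=O → amine.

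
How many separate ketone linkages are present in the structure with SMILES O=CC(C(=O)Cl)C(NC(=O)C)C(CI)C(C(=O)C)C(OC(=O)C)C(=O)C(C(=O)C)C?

Working along the chain:
  OHC: terminal –CHO: carbonyl C bonded to H and C → aldehyde.
  CH(COCl): pendant –C(=O)X: carbonyl C bonded to C and halogen → acyl halide.
  CH(NHCOCH3): pendant –NHC(=O)CH3: N bonded to a carbonyl → amide (not amine).
  CH(CH2I): pendant –CH2X: halogen on sp³ carbon → alkyl halide.
  CH(COCH3): pendant –COCH3: carbonyl C bonded to two carbons → ketone.
  CH(OCOCH3): pendant –OC(=O)CH3: an acyloxy group → ester.
  CO: –C(=O)– with carbon on both sides → ketone.
  CH(COCH3): pendant –COCH3: carbonyl C bonded to two carbons → ketone.
Ketone appears at: CH(COCH3), CO, CH(COCH3) → 3.

3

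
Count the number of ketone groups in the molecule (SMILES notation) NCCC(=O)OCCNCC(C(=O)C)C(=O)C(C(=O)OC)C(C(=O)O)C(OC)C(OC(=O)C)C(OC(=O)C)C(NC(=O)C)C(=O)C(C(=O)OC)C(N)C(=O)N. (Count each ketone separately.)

3

Working along the chain:
  H2NCH2: –NH2 on an sp³ carbon with no adjacent C=O → amine.
  CH2COOCH2: –C(=O)–O–C with C on the carbonyl side → ester.
  CH2NHCH2: C–N–C with sp³ carbons and no adjacent C=O → amine (secondary).
  CH(COCH3): pendant –COCH3: carbonyl C bonded to two carbons → ketone.
  CO: –C(=O)– with carbon on both sides → ketone.
  CH(COOCH3): pendant –COOCH3: carbonyl C bonded to C and –OCH3 → ester.
  CH(COOH): pendant –COOH: carbonyl C bonded to C and –OH → carboxylic acid.
  CH(OCH3): pendant –OCH3: C–O–C with sp³ C, no adjacent C=O → ether.
  CH(OCOCH3): pendant –OC(=O)CH3: an acyloxy group → ester.
  CH(OCOCH3): pendant –OC(=O)CH3: an acyloxy group → ester.
  CH(NHCOCH3): pendant –NHC(=O)CH3: N bonded to a carbonyl → amide (not amine).
  CO: –C(=O)– with carbon on both sides → ketone.
  CH(COOCH3): pendant –COOCH3: carbonyl C bonded to C and –OCH3 → ester.
  CH(NH2): –NH2 on an sp³ carbon with no adjacent C=O → amine.
  CONH2: –C(=O)NH2: carbonyl C bonded to C and to N → amide (the N is not a separate amine).
Ketone appears at: CH(COCH3), CO, CO → 3.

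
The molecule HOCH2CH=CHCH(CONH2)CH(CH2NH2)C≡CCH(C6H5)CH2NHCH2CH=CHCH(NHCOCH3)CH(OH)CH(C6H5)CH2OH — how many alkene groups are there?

2

Working along the chain:
  HOCH2: HO– on an sp³ carbon → alcohol.
  CH=CH: C=C double bond → alkene.
  CH(CONH2): pendant –CONH2: carbonyl C bonded to C and N → amide.
  CH(CH2NH2): pendant –CH2NH2: N on sp³ C, no adjacent C=O → amine.
  C≡C: C≡C triple bond → alkyne.
  CH(C6H5): pendant –C6H5: benzene ring → arene.
  CH2NHCH2: C–N–C with sp³ carbons and no adjacent C=O → amine (secondary).
  CH=CH: C=C double bond → alkene.
  CH(NHCOCH3): pendant –NHC(=O)CH3: N bonded to a carbonyl → amide (not amine).
  CH(OH): –OH on an sp³ carbon → alcohol (secondary).
  CH(C6H5): pendant –C6H5: benzene ring → arene.
  CH2OH: –OH on an sp³ carbon → alcohol.
Alkene appears at: CH=CH, CH=CH → 2.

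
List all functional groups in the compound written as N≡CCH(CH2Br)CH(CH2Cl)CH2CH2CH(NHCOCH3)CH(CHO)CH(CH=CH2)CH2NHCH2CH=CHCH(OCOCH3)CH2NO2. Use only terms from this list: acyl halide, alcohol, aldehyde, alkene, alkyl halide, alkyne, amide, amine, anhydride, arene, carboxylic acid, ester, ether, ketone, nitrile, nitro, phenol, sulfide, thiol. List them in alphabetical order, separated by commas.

Taking each segment in turn:
  N≡C: N≡C–: carbon triple-bonded to nitrogen → nitrile.
  CH(CH2Br): pendant –CH2X: halogen on sp³ carbon → alkyl halide.
  CH(CH2Cl): pendant –CH2X: halogen on sp³ carbon → alkyl halide.
  CH(NHCOCH3): pendant –NHC(=O)CH3: N bonded to a carbonyl → amide (not amine).
  CH(CHO): pendant –CHO: carbonyl C bonded to C and H → aldehyde.
  CH(CH=CH2): pendant –CH=CH2: C=C double bond → alkene.
  CH2NHCH2: C–N–C with sp³ carbons and no adjacent C=O → amine (secondary).
  CH=CH: C=C double bond → alkene.
  CH(OCOCH3): pendant –OC(=O)CH3: an acyloxy group → ester.
  CH2NO2: –NO2 on carbon → nitro group.

aldehyde, alkene, alkyl halide, amide, amine, ester, nitrile, nitro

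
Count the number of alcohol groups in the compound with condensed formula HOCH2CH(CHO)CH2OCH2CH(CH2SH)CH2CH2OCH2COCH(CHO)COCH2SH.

Reading the structure from left to right:
  HOCH2: HO– on an sp³ carbon → alcohol.
  CH(CHO): pendant –CHO: carbonyl C bonded to C and H → aldehyde.
  CH2OCH2: C–O–C with sp³ carbons on both sides and no adjacent C=O → ether.
  CH(CH2SH): pendant –CH2SH → thiol.
  CH2OCH2: C–O–C with sp³ carbons on both sides and no adjacent C=O → ether.
  CO: –C(=O)– with carbon on both sides → ketone.
  CH(CHO): pendant –CHO: carbonyl C bonded to C and H → aldehyde.
  CO: –C(=O)– with carbon on both sides → ketone.
  CH2SH: –SH on an sp³ carbon → thiol.
Alcohol appears at: HOCH2 → 1.

1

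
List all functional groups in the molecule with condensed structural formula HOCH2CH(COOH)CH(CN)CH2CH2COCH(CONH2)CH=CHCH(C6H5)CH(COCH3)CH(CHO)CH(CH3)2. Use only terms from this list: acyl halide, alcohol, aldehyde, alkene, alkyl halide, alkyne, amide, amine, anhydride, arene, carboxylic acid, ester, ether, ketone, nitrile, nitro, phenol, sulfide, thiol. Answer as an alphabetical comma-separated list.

alcohol, aldehyde, alkene, amide, arene, carboxylic acid, ketone, nitrile

Taking each segment in turn:
  HOCH2: HO– on an sp³ carbon → alcohol.
  CH(COOH): pendant –COOH: carbonyl C bonded to C and –OH → carboxylic acid.
  CH(CN): pendant –C≡N: nitrile.
  CO: –C(=O)– with carbon on both sides → ketone.
  CH(CONH2): pendant –CONH2: carbonyl C bonded to C and N → amide.
  CH=CH: C=C double bond → alkene.
  CH(C6H5): pendant –C6H5: benzene ring → arene.
  CH(COCH3): pendant –COCH3: carbonyl C bonded to two carbons → ketone.
  CH(CHO): pendant –CHO: carbonyl C bonded to C and H → aldehyde.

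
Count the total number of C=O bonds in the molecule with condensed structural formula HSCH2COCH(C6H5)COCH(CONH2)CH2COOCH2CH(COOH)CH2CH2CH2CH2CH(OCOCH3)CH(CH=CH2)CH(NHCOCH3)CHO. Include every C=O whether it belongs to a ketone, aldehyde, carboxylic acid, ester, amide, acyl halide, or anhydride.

8

CO: ketone, 1 C=O (running total 1).
CO: ketone, 1 C=O (running total 2).
CH(CONH2): amide, 1 C=O (running total 3).
CH2COOCH2: ester, 1 C=O (running total 4).
CH(COOH): carboxylic acid, 1 C=O (running total 5).
CH(OCOCH3): ester, 1 C=O (running total 6).
CH(NHCOCH3): amide, 1 C=O (running total 7).
CHO: aldehyde, 1 C=O (running total 8).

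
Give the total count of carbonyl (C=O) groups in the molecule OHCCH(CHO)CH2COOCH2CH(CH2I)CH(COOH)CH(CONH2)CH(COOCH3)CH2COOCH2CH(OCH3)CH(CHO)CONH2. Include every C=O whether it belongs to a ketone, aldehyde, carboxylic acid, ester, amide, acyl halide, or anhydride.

9

OHC: aldehyde, 1 C=O (running total 1).
CH(CHO): aldehyde, 1 C=O (running total 2).
CH2COOCH2: ester, 1 C=O (running total 3).
CH(COOH): carboxylic acid, 1 C=O (running total 4).
CH(CONH2): amide, 1 C=O (running total 5).
CH(COOCH3): ester, 1 C=O (running total 6).
CH2COOCH2: ester, 1 C=O (running total 7).
CH(CHO): aldehyde, 1 C=O (running total 8).
CONH2: amide, 1 C=O (running total 9).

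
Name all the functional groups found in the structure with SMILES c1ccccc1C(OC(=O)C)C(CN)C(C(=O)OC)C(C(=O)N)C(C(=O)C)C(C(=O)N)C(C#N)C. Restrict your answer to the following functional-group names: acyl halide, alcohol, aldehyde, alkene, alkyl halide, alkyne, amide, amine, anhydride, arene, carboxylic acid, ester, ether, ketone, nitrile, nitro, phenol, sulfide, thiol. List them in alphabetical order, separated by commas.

amide, amine, arene, ester, ketone, nitrile

C6H5– phenyl ring → arene.
pendant –OC(=O)CH3: an acyloxy group → ester.
pendant –CH2NH2: N on sp³ C, no adjacent C=O → amine.
pendant –COOCH3: carbonyl C bonded to C and –OCH3 → ester.
pendant –CONH2: carbonyl C bonded to C and N → amide.
pendant –COCH3: carbonyl C bonded to two carbons → ketone.
pendant –CONH2: carbonyl C bonded to C and N → amide.
pendant –C≡N: nitrile.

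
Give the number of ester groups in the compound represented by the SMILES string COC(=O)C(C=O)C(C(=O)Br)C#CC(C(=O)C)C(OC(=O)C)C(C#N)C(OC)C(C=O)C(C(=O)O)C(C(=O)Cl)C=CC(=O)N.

Reading the structure from left to right:
  CH3OOC: CH3O–C(=O)–: carbonyl C bonded to C and to –OCH3 → ester (not ketone + ether).
  CH(CHO): pendant –CHO: carbonyl C bonded to C and H → aldehyde.
  CH(COBr): pendant –C(=O)X: carbonyl C bonded to C and halogen → acyl halide.
  C≡C: C≡C triple bond → alkyne.
  CH(COCH3): pendant –COCH3: carbonyl C bonded to two carbons → ketone.
  CH(OCOCH3): pendant –OC(=O)CH3: an acyloxy group → ester.
  CH(CN): pendant –C≡N: nitrile.
  CH(OCH3): pendant –OCH3: C–O–C with sp³ C, no adjacent C=O → ether.
  CH(CHO): pendant –CHO: carbonyl C bonded to C and H → aldehyde.
  CH(COOH): pendant –COOH: carbonyl C bonded to C and –OH → carboxylic acid.
  CH(COCl): pendant –C(=O)X: carbonyl C bonded to C and halogen → acyl halide.
  CH=CH: C=C double bond → alkene.
  CONH2: –C(=O)NH2: carbonyl C bonded to C and to N → amide (the N is not a separate amine).
Ester appears at: CH3OOC, CH(OCOCH3) → 2.

2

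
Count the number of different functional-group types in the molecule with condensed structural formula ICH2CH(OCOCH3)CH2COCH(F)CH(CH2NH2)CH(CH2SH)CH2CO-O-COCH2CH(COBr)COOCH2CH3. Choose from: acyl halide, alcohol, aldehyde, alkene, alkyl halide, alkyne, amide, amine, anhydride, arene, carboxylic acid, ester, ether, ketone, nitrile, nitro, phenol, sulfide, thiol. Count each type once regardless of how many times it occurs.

7

halogen on an sp³ carbon → alkyl halide.
pendant –OC(=O)CH3: an acyloxy group → ester.
–C(=O)– with carbon on both sides → ketone.
halogen on an sp³ carbon → alkyl halide.
pendant –CH2NH2: N on sp³ C, no adjacent C=O → amine.
pendant –CH2SH → thiol.
two acyl groups sharing one oxygen, –C(=O)–O–C(=O)– → anhydride.
pendant –C(=O)X: carbonyl C bonded to C and halogen → acyl halide.
–C(=O)OCH2CH3: carbonyl C bonded to C and to –OEt → ester.
Distinct types present: acyl halide, alkyl halide, amine, anhydride, ester, ketone, thiol.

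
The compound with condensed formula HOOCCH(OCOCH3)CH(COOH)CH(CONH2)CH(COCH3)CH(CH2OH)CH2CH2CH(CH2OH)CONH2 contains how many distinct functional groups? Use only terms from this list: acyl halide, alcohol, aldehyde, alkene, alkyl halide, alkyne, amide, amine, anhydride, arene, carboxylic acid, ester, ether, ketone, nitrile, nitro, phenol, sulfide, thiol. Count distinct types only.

5

Working along the chain:
  HOOC: –COOH: carbonyl C bonded to –OH and C → carboxylic acid (the –OH is not a separate alcohol).
  CH(OCOCH3): pendant –OC(=O)CH3: an acyloxy group → ester.
  CH(COOH): pendant –COOH: carbonyl C bonded to C and –OH → carboxylic acid.
  CH(CONH2): pendant –CONH2: carbonyl C bonded to C and N → amide.
  CH(COCH3): pendant –COCH3: carbonyl C bonded to two carbons → ketone.
  CH(CH2OH): pendant –CH2OH on an sp³ backbone C → alcohol.
  CH(CH2OH): pendant –CH2OH on an sp³ backbone C → alcohol.
  CONH2: –C(=O)NH2: carbonyl C bonded to C and to N → amide (the N is not a separate amine).
Distinct types present: alcohol, amide, carboxylic acid, ester, ketone.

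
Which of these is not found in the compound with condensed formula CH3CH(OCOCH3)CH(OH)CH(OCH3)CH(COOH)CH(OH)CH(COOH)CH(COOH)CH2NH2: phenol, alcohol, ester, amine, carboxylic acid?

phenol

amine: present (CH2NH2 — –NH2 on an sp³ carbon with no adjacent C=O → amine).
alcohol: present (CH(OH) — –OH on an sp³ carbon → alcohol (secondary)).
ester: present (CH(OCOCH3) — pendant –OC(=O)CH3: an acyloxy group → ester).
carboxylic acid: present (CH(COOH) — pendant –COOH: carbonyl C bonded to C and –OH → carboxylic acid).
phenol: absent. In CH(OH), the –OH is on an sp³ carbon, not on an aromatic ring, so it is an alcohol.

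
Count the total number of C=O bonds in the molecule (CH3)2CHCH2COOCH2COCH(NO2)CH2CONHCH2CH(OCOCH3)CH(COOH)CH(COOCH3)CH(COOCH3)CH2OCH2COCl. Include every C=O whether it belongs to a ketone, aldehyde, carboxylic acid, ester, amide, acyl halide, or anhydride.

CH2COOCH2: ester, 1 C=O (running total 1).
CO: ketone, 1 C=O (running total 2).
CH2CONHCH2: amide, 1 C=O (running total 3).
CH(OCOCH3): ester, 1 C=O (running total 4).
CH(COOH): carboxylic acid, 1 C=O (running total 5).
CH(COOCH3): ester, 1 C=O (running total 6).
CH(COOCH3): ester, 1 C=O (running total 7).
COCl: acyl halide, 1 C=O (running total 8).

8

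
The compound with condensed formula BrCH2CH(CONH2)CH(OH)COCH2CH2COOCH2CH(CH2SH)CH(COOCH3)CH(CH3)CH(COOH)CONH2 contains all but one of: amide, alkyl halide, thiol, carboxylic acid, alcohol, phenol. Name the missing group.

phenol

thiol: present (CH(CH2SH) — pendant –CH2SH → thiol).
alcohol: present (CH(OH) — –OH on an sp³ carbon → alcohol (secondary)).
carboxylic acid: present (CH(COOH) — pendant –COOH: carbonyl C bonded to C and –OH → carboxylic acid).
alkyl halide: present (BrCH2 — halogen on an sp³ carbon → alkyl halide).
amide: present (CH(CONH2) — pendant –CONH2: carbonyl C bonded to C and N → amide).
phenol: absent. In CH(OH), the –OH is on an sp³ carbon, not on an aromatic ring, so it is an alcohol.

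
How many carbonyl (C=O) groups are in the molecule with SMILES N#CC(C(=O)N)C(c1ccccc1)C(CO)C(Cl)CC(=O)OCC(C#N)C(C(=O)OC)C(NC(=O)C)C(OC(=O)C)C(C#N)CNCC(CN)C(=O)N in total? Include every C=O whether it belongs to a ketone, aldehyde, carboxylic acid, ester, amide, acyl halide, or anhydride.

6

CH(CONH2): amide, 1 C=O (running total 1).
CH2COOCH2: ester, 1 C=O (running total 2).
CH(COOCH3): ester, 1 C=O (running total 3).
CH(NHCOCH3): amide, 1 C=O (running total 4).
CH(OCOCH3): ester, 1 C=O (running total 5).
CONH2: amide, 1 C=O (running total 6).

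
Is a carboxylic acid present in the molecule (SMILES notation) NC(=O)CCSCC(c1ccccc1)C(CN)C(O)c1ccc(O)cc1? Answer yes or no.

–C(=O)NH2: carbonyl C bonded to C and to N → amide (the N is not a separate amine).
C–S–C linkage → sulfide (thioether).
pendant –C6H5: benzene ring → arene.
pendant –CH2NH2: N on sp³ C, no adjacent C=O → amine.
–OH on an sp³ carbon → alcohol (secondary).
–OH attached directly to an aromatic ring → phenol (not alcohol); the ring itself is an arene.
In H2NCO, the carbonyl is bonded to nitrogen, not to –OH; that is an amide.
The groups actually present are: alcohol, amide, amine, arene, phenol, sulfide.

no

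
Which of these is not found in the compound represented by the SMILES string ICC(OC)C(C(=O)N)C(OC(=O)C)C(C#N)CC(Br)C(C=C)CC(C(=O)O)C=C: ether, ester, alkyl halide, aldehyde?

alkyl halide: present (ICH2 — halogen on an sp³ carbon → alkyl halide).
ether: present (CH(OCH3) — pendant –OCH3: C–O–C with sp³ C, no adjacent C=O → ether).
ester: present (CH(OCOCH3) — pendant –OC(=O)CH3: an acyloxy group → ester).
aldehyde: absent. In CH(COOH), the carbonyl carbon bears –OH, not –H, so it is a carboxylic acid.

aldehyde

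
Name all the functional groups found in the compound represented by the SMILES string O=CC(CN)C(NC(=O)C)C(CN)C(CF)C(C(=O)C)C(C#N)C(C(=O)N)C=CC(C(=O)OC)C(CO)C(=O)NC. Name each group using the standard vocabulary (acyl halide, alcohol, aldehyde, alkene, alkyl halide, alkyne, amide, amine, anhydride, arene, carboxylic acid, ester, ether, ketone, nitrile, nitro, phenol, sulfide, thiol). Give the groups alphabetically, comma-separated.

alcohol, aldehyde, alkene, alkyl halide, amide, amine, ester, ketone, nitrile

Reading the structure from left to right:
  OHC: terminal –CHO: carbonyl C bonded to H and C → aldehyde.
  CH(CH2NH2): pendant –CH2NH2: N on sp³ C, no adjacent C=O → amine.
  CH(NHCOCH3): pendant –NHC(=O)CH3: N bonded to a carbonyl → amide (not amine).
  CH(CH2NH2): pendant –CH2NH2: N on sp³ C, no adjacent C=O → amine.
  CH(CH2F): pendant –CH2X: halogen on sp³ carbon → alkyl halide.
  CH(COCH3): pendant –COCH3: carbonyl C bonded to two carbons → ketone.
  CH(CN): pendant –C≡N: nitrile.
  CH(CONH2): pendant –CONH2: carbonyl C bonded to C and N → amide.
  CH=CH: C=C double bond → alkene.
  CH(COOCH3): pendant –COOCH3: carbonyl C bonded to C and –OCH3 → ester.
  CH(CH2OH): pendant –CH2OH on an sp³ backbone C → alcohol.
  CONHCH3: –C(=O)NHCH3: carbonyl C bonded to C and to N → amide (the N is not an amine).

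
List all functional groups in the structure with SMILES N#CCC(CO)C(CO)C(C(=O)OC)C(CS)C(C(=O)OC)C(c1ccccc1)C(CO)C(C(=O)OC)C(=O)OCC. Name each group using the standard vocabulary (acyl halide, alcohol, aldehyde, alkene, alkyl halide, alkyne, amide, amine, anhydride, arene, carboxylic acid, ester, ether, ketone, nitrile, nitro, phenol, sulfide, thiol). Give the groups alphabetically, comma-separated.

alcohol, arene, ester, nitrile, thiol

Reading the structure from left to right:
  N≡C: N≡C–: carbon triple-bonded to nitrogen → nitrile.
  CH(CH2OH): pendant –CH2OH on an sp³ backbone C → alcohol.
  CH(CH2OH): pendant –CH2OH on an sp³ backbone C → alcohol.
  CH(COOCH3): pendant –COOCH3: carbonyl C bonded to C and –OCH3 → ester.
  CH(CH2SH): pendant –CH2SH → thiol.
  CH(COOCH3): pendant –COOCH3: carbonyl C bonded to C and –OCH3 → ester.
  CH(C6H5): pendant –C6H5: benzene ring → arene.
  CH(CH2OH): pendant –CH2OH on an sp³ backbone C → alcohol.
  CH(COOCH3): pendant –COOCH3: carbonyl C bonded to C and –OCH3 → ester.
  COOCH2CH3: –C(=O)OCH2CH3: carbonyl C bonded to C and to –OEt → ester.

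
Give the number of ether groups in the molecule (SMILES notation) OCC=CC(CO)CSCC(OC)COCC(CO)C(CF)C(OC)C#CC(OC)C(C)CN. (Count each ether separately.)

Working along the chain:
  HOCH2: HO– on an sp³ carbon → alcohol.
  CH=CH: C=C double bond → alkene.
  CH(CH2OH): pendant –CH2OH on an sp³ backbone C → alcohol.
  CH2SCH2: C–S–C linkage → sulfide (thioether).
  CH(OCH3): pendant –OCH3: C–O–C with sp³ C, no adjacent C=O → ether.
  CH2OCH2: C–O–C with sp³ carbons on both sides and no adjacent C=O → ether.
  CH(CH2OH): pendant –CH2OH on an sp³ backbone C → alcohol.
  CH(CH2F): pendant –CH2X: halogen on sp³ carbon → alkyl halide.
  CH(OCH3): pendant –OCH3: C–O–C with sp³ C, no adjacent C=O → ether.
  C≡C: C≡C triple bond → alkyne.
  CH(OCH3): pendant –OCH3: C–O–C with sp³ C, no adjacent C=O → ether.
  CH2NH2: –NH2 on an sp³ carbon with no adjacent C=O → amine.
Ether appears at: CH(OCH3), CH2OCH2, CH(OCH3), CH(OCH3) → 4.

4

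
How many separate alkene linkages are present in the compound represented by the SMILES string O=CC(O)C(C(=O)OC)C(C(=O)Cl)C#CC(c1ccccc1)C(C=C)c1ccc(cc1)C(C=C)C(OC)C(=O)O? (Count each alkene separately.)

Reading the structure from left to right:
  OHC: terminal –CHO: carbonyl C bonded to H and C → aldehyde.
  CH(OH): –OH on an sp³ carbon → alcohol (secondary).
  CH(COOCH3): pendant –COOCH3: carbonyl C bonded to C and –OCH3 → ester.
  CH(COCl): pendant –C(=O)X: carbonyl C bonded to C and halogen → acyl halide.
  C≡C: C≡C triple bond → alkyne.
  CH(C6H5): pendant –C6H5: benzene ring → arene.
  CH(CH=CH2): pendant –CH=CH2: C=C double bond → alkene.
  C6H4: para-disubstituted benzene ring → arene.
  CH(CH=CH2): pendant –CH=CH2: C=C double bond → alkene.
  CH(OCH3): pendant –OCH3: C–O–C with sp³ C, no adjacent C=O → ether.
  COOH: –COOH: carbonyl C bonded to –OH and C → carboxylic acid (the –OH is not a separate alcohol).
Alkene appears at: CH(CH=CH2), CH(CH=CH2) → 2.

2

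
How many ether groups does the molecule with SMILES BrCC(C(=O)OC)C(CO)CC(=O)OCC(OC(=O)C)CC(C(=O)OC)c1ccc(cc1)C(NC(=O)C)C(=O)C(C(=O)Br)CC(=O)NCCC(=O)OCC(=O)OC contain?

0

Working along the chain:
  BrCH2: halogen on an sp³ carbon → alkyl halide.
  CH(COOCH3): pendant –COOCH3: carbonyl C bonded to C and –OCH3 → ester.
  CH(CH2OH): pendant –CH2OH on an sp³ backbone C → alcohol.
  CH2COOCH2: –C(=O)–O–C with C on the carbonyl side → ester.
  CH(OCOCH3): pendant –OC(=O)CH3: an acyloxy group → ester.
  CH(COOCH3): pendant –COOCH3: carbonyl C bonded to C and –OCH3 → ester.
  C6H4: para-disubstituted benzene ring → arene.
  CH(NHCOCH3): pendant –NHC(=O)CH3: N bonded to a carbonyl → amide (not amine).
  CO: –C(=O)– with carbon on both sides → ketone.
  CH(COBr): pendant –C(=O)X: carbonyl C bonded to C and halogen → acyl halide.
  CH2CONHCH2: –C(=O)–N– linkage → amide (the N is not an amine).
  CH2COOCH2: –C(=O)–O–C with C on the carbonyl side → ester.
  COOCH3: –C(=O)OCH3: carbonyl C bonded to C and to –OCH3 → ester (not ketone + ether).
No segment is a ether: CH(COOCH3) is ester, not ether; CH(CH2OH) is alcohol, not ether; CH2COOCH2 is ester, not ether. → 0.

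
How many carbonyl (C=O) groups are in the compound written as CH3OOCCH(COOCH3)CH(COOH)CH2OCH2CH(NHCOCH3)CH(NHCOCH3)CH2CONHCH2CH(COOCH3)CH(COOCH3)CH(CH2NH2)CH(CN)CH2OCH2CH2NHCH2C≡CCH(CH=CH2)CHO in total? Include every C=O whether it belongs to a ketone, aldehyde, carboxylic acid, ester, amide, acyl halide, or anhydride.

9

CH3OOC: ester, 1 C=O (running total 1).
CH(COOCH3): ester, 1 C=O (running total 2).
CH(COOH): carboxylic acid, 1 C=O (running total 3).
CH(NHCOCH3): amide, 1 C=O (running total 4).
CH(NHCOCH3): amide, 1 C=O (running total 5).
CH2CONHCH2: amide, 1 C=O (running total 6).
CH(COOCH3): ester, 1 C=O (running total 7).
CH(COOCH3): ester, 1 C=O (running total 8).
CHO: aldehyde, 1 C=O (running total 9).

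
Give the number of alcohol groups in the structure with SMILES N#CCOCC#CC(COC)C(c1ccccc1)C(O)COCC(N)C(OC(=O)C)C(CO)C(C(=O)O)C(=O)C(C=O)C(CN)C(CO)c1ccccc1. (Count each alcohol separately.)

Working along the chain:
  N≡C: N≡C–: carbon triple-bonded to nitrogen → nitrile.
  CH2OCH2: C–O–C with sp³ carbons on both sides and no adjacent C=O → ether.
  C≡C: C≡C triple bond → alkyne.
  CH(CH2OCH3): pendant –CH2OCH3: C–O–C linkage → ether.
  CH(C6H5): pendant –C6H5: benzene ring → arene.
  CH(OH): –OH on an sp³ carbon → alcohol (secondary).
  CH2OCH2: C–O–C with sp³ carbons on both sides and no adjacent C=O → ether.
  CH(NH2): –NH2 on an sp³ carbon with no adjacent C=O → amine.
  CH(OCOCH3): pendant –OC(=O)CH3: an acyloxy group → ester.
  CH(CH2OH): pendant –CH2OH on an sp³ backbone C → alcohol.
  CH(COOH): pendant –COOH: carbonyl C bonded to C and –OH → carboxylic acid.
  CO: –C(=O)– with carbon on both sides → ketone.
  CH(CHO): pendant –CHO: carbonyl C bonded to C and H → aldehyde.
  CH(CH2NH2): pendant –CH2NH2: N on sp³ C, no adjacent C=O → amine.
  CH(CH2OH): pendant –CH2OH on an sp³ backbone C → alcohol.
  C6H5: –C6H5 phenyl ring → arene.
Alcohol appears at: CH(OH), CH(CH2OH), CH(CH2OH) → 3.

3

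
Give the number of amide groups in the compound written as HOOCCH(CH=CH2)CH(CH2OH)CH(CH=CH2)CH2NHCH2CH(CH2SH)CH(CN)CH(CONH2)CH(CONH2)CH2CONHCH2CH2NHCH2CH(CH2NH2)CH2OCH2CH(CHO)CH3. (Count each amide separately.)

3

Reading the structure from left to right:
  HOOC: –COOH: carbonyl C bonded to –OH and C → carboxylic acid (the –OH is not a separate alcohol).
  CH(CH=CH2): pendant –CH=CH2: C=C double bond → alkene.
  CH(CH2OH): pendant –CH2OH on an sp³ backbone C → alcohol.
  CH(CH=CH2): pendant –CH=CH2: C=C double bond → alkene.
  CH2NHCH2: C–N–C with sp³ carbons and no adjacent C=O → amine (secondary).
  CH(CH2SH): pendant –CH2SH → thiol.
  CH(CN): pendant –C≡N: nitrile.
  CH(CONH2): pendant –CONH2: carbonyl C bonded to C and N → amide.
  CH(CONH2): pendant –CONH2: carbonyl C bonded to C and N → amide.
  CH2CONHCH2: –C(=O)–N– linkage → amide (the N is not an amine).
  CH2NHCH2: C–N–C with sp³ carbons and no adjacent C=O → amine (secondary).
  CH(CH2NH2): pendant –CH2NH2: N on sp³ C, no adjacent C=O → amine.
  CH2OCH2: C–O–C with sp³ carbons on both sides and no adjacent C=O → ether.
  CH(CHO): pendant –CHO: carbonyl C bonded to C and H → aldehyde.
Amide appears at: CH(CONH2), CH(CONH2), CH2CONHCH2 → 3.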